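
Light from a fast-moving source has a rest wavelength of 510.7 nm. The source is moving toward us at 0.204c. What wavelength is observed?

Relativistic Doppler for wavelength: λ' = λ₀ · √((1 − β)/(1 + β)).
λ' = 510.7 × √(0.7960/1.2040) = 510.7 × 0.81310 ≈ 415.2 nm.

415.2 nm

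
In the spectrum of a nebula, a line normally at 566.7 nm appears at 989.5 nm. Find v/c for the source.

λ'/λ₀ = 1.7461 > 1 (redshift), so the source is receding.
λ'/λ₀ = √((1 + β)/(1 − β)) for a receding source ⇒ β = (r² − 1)/(r² + 1) with r = λ'/λ₀.
β = (3.0488 − 1)/(3.0488 + 1) ≈ 0.506.

0.506c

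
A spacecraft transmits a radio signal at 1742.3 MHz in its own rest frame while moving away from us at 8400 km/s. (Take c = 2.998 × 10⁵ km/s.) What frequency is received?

β = v/c = 8400/299800 = 0.0280.
Relativistic Doppler for frequency: f' = f₀ · √((1 − β)/(1 + β)).
f' = 1742.3 × √(0.9720/1.0280) = 1742.3 × 0.97236 ≈ 1694.1 MHz.

1694.1 MHz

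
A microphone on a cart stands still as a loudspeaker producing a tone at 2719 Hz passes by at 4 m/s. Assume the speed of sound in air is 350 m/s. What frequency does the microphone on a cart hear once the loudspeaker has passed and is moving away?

Receding: f₂ = f · v/(v + v_s) = 2719 × 350/354 ≈ 2688 Hz.

2688 Hz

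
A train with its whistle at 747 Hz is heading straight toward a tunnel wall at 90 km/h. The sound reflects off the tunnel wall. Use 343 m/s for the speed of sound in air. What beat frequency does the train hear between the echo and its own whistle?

117 Hz

90 km/h = 25 m/s.
The tunnel wall receives the sound from a moving source: f₁ = f₀ · v/(v − v_e) = 747 × 343/318 ≈ 805.7 Hz.
On the return leg the train is a moving observer: f₂ = f₁ · (v + v_e)/v = 805.7 × 368/343 ≈ 864.5 Hz.
Equivalently f₂ = f₀ · (v + v_e)/(v − v_e).
Beat against the emitted tone: |f₂ − f₀| = 2v_e·f₀/(v − v_e) = 2 × 25 × 747/318 ≈ 117 Hz.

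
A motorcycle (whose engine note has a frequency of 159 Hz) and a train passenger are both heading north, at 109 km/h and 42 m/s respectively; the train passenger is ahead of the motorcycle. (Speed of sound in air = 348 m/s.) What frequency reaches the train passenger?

109 km/h = 30.28 m/s.
The train passenger is ahead, so the motorcycle is moving toward it while the train passenger is moving away from the motorcycle.
General Doppler shift: f' = f · (v − v_o)/(v − v_s).
f' = 159 × (348 − 42)/(348 − 30.28) = 159 × 306/317.72 ≈ 153 Hz.

153 Hz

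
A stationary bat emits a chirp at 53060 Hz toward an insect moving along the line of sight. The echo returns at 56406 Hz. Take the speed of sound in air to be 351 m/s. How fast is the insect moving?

10.7 m/s

Double Doppler shift off a moving reflector: f₂ = f₀ · (v + u)/(v − u) (u > 0 toward emitter).
Rearranging, u = v · (f₂ − f₀)/(f₂ + f₀) = 351 × 3346/109466 ≈ 10.7 m/s.
So the insect is moving at 10.7 m/s toward the emitter.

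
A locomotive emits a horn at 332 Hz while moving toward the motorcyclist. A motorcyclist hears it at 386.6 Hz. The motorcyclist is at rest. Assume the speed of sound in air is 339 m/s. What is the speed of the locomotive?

f' = f · v/(v − v_s) ⇒ v_s = v · |1 − f/f'|.
v_s = 339 × |1 − 332/386.6| = 339 × 0.1412 ≈ 48 m/s.

48 m/s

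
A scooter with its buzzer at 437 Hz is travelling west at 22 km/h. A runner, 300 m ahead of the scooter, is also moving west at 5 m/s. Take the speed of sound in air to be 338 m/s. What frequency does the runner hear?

22 km/h = 6.111 m/s.
The runner is ahead, so the scooter is moving toward it while the runner is moving away from the scooter.
General Doppler shift: f' = f · (v − v_o)/(v − v_s).
f' = 437 × (338 − 5)/(338 − 6.111) = 437 × 333/331.89 ≈ 438 Hz.

438 Hz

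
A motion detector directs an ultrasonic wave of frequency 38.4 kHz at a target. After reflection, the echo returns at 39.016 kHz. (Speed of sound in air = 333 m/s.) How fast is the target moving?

2.65 m/s

Double Doppler shift off a moving reflector: f₂ = f₀ · (v + u)/(v − u) (u > 0 toward emitter).
Rearranging, u = v · (f₂ − f₀)/(f₂ + f₀) = 333 × 0.616/77.416 ≈ 2.65 m/s.
So the target is moving at 2.65 m/s toward the emitter.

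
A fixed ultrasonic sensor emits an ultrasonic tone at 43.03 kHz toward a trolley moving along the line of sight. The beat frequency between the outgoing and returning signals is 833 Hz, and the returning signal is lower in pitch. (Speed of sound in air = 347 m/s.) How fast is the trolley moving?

Double Doppler shift off a moving reflector: f₂ = f₀ · (v + u)/(v − u) (u > 0 toward emitter).
Returning signal is lower, so f₂ = f₀ − Δf = 43030 − 833 = 42197 Hz.
Rearranging, u = v · (f₂ − f₀)/(f₂ + f₀) = 347 × -833/85227 ≈ -3.4 m/s.
So the trolley is moving at 3.4 m/s away from the emitter.

3.4 m/s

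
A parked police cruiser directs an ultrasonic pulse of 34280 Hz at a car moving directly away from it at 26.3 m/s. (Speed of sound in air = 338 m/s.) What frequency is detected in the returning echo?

29330 Hz

The car first receives the wave as a moving observer: f₁ = f₀ · (v − u)/v = 34280 × (338 − 26.3)/338 ≈ 31613 Hz.
On reflection it acts as a source moving away from the stationary detector: f₂ = f₁ · v/(v + u) = 31613 × 338/364.3 ≈ 29330 Hz.
Equivalently f₂ = f₀ · (v − u)/(v + u).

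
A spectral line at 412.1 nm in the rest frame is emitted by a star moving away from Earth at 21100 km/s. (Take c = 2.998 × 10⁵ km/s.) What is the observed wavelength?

β = v/c = 21100/299800 = 0.0704.
Relativistic Doppler for wavelength: λ' = λ₀ · √((1 + β)/(1 − β)).
λ' = 412.1 × √(1.0704/0.9296) = 412.1 × 1.07304 ≈ 442.2 nm.

442.2 nm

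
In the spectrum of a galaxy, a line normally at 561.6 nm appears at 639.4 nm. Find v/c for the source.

0.129c

λ'/λ₀ = 1.1385 > 1 (redshift), so the source is receding.
λ'/λ₀ = √((1 + β)/(1 − β)) for a receding source ⇒ β = (r² − 1)/(r² + 1) with r = λ'/λ₀.
β = (1.2963 − 1)/(1.2963 + 1) ≈ 0.129.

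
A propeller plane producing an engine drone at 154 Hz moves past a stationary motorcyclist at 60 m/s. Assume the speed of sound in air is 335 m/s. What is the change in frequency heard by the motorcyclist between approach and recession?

Approaching: f₁ = f · v/(v − v_s) = 154 × 335/275 ≈ 187.6 Hz.
Receding: f₂ = f · v/(v + v_s) = 154 × 335/395 ≈ 130.6 Hz.
Drop: f₁ − f₂ = 2f·v·v_s/(v² − v_s²) = 2 × 154 × 335 × 60/(335² − 60²) ≈ 57.0 Hz.

57.0 Hz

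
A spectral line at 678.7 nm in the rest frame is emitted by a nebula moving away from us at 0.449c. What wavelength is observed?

Relativistic Doppler for wavelength: λ' = λ₀ · √((1 + β)/(1 − β)).
λ' = 678.7 × √(1.4490/0.5510) = 678.7 × 1.62165 ≈ 1100.6 nm.

1100.6 nm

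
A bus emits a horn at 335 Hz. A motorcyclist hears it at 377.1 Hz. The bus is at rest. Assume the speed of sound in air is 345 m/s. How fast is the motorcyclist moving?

43 m/s

f' > f, so the motorcyclist is approaching.
f' = f · (v + v_o)/v ⇒ v_o = v · |f'/f − 1|.
v_o = 345 × |377.1/335 − 1| = 345 × 0.1257 ≈ 43 m/s.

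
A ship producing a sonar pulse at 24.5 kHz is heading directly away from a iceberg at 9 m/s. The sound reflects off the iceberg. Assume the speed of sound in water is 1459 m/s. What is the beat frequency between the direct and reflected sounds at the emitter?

The iceberg receives the sound from a moving source: f₁ = f₀ · v/(v + v_e) = 24.5 × 1459/1468 ≈ 24.350 kHz.
On the return leg the ship is a moving observer: f₂ = f₁ · (v − v_e)/v = 24.350 × 1450/1459 ≈ 24.200 kHz.
Equivalently f₂ = f₀ · (v − v_e)/(v + v_e).
Beat against the emitted tone (with f₀ = 24500 Hz): |f₂ − f₀| = 2v_e·f₀/(v + v_e) = 2 × 9 × 24500/1468 ≈ 300 Hz.

300 Hz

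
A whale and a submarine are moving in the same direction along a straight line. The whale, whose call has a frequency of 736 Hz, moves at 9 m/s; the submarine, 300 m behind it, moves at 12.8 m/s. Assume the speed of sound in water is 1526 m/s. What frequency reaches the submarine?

738 Hz

The submarine is behind, so the whale is moving away from it while the submarine is moving toward the whale.
General Doppler shift: f' = f · (v + v_o)/(v + v_s).
f' = 736 × (1526 + 12.8)/(1526 + 9) = 736 × 1538.8/1535 ≈ 738 Hz.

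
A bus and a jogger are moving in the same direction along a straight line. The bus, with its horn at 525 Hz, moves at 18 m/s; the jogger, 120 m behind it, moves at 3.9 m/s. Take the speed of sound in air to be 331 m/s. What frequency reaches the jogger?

504 Hz

The jogger is behind, so the bus is moving away from it while the jogger is moving toward the bus.
With source receding and observer approaching, f' = f · (v + v_o)/(v + v_s).
f' = 525 × (331 + 3.9)/(331 + 18) = 525 × 334.9/349 ≈ 504 Hz.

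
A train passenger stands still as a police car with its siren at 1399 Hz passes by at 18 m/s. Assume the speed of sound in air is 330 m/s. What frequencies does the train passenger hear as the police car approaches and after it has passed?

1480 Hz approaching; 1327 Hz receding

Approaching: f₁ = f · v/(v − v_s) = 1399 × 330/312 ≈ 1480 Hz.
Receding: f₂ = f · v/(v + v_s) = 1399 × 330/348 ≈ 1327 Hz.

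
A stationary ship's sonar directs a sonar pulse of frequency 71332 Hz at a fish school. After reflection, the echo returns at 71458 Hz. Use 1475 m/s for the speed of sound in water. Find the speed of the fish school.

1.30 m/s

Double Doppler shift off a moving reflector: f₂ = f₀ · (v + u)/(v − u) (u > 0 toward emitter).
Rearranging, u = v · (f₂ − f₀)/(f₂ + f₀) = 1475 × 126/142790 ≈ 1.30 m/s.
So the fish school is moving at 1.30 m/s toward the emitter.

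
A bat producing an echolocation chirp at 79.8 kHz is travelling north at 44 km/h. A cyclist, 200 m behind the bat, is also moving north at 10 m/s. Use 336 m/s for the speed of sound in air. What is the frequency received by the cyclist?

79.3 kHz

44 km/h = 12.22 m/s.
The cyclist is behind, so the bat is moving away from it while the cyclist is moving toward the bat.
With source receding and observer approaching, f' = f · (v + v_o)/(v + v_s).
f' = 79.8 × (336 + 10)/(336 + 12.22) = 79.8 × 346/348.22 ≈ 79.3 kHz.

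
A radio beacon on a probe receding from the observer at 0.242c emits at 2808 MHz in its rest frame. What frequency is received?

2193.7 MHz

Relativistic Doppler for frequency: f' = f₀ · √((1 − β)/(1 + β)).
f' = 2808 × √(0.7580/1.2420) = 2808 × 0.78122 ≈ 2193.7 MHz.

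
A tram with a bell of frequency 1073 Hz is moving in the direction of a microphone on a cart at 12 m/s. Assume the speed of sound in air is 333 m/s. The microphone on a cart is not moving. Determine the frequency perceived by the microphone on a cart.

With the source moving toward a stationary observer, f' = f · v/(v − v_s).
f' = 1073 × 333/(333 − 12) = 1073 × 333/321 ≈ 1113 Hz.

1113 Hz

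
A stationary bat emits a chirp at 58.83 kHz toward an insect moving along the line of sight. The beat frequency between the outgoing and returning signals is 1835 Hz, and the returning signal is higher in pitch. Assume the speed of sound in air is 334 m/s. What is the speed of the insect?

5.1 m/s

Double Doppler shift off a moving reflector: f₂ = f₀ · (v + u)/(v − u) (u > 0 toward emitter).
Returning signal is higher, so f₂ = f₀ + Δf = 58830 + 1835 = 60665 Hz.
Rearranging, u = v · (f₂ − f₀)/(f₂ + f₀) = 334 × 1835/119495 ≈ 5.1 m/s.
So the insect is moving at 5.1 m/s toward the emitter.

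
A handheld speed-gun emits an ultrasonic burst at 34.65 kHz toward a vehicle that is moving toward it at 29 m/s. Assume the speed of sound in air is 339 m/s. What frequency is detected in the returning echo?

41.1 kHz

At the vehicle (a moving observer), f₁ = f₀ · (v + u)/v = 34.65 × 368/339 ≈ 37.6 kHz.
On reflection it acts as a source moving toward the stationary detector: f₂ = f₁ · v/(v − u) = 37.6 × 339/310 ≈ 41.1 kHz.
Equivalently f₂ = f₀ · (v + u)/(v − u).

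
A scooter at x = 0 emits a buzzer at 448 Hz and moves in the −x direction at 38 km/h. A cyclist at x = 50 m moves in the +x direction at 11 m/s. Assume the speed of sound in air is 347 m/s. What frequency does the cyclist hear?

421 Hz

38 km/h = 10.56 m/s.
The observer lies on the +x side, so the source is heading away from the observer and the observer is heading away from the source.
With source receding and observer receding, f' = f · (v − v_o)/(v + v_s).
f' = 448 × (347 − 11)/(347 + 10.56) = 448 × 336/357.56 ≈ 421 Hz.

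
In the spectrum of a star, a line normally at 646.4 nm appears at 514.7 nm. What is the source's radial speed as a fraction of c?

λ'/λ₀ = 0.7963 < 1 (blueshift), so the source is approaching.
λ'/λ₀ = √((1 − β)/(1 + β)) for an approaching source ⇒ β = (1 − r²)/(1 + r²) with r = λ'/λ₀.
β = (1 − 0.6340)/(1 + 0.6340) ≈ 0.224.

0.224c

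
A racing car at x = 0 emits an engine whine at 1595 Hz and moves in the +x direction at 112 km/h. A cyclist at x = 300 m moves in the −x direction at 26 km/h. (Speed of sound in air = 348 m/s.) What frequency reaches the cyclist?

112 km/h = 31.11 m/s; 26 km/h = 7.222 m/s.
The observer lies on the +x side, so the source is heading toward the observer and the observer is heading toward the source.
General Doppler shift: f' = f · (v + v_o)/(v − v_s).
f' = 1595 × (348 + 7.222)/(348 − 31.11) = 1595 × 355.22/316.89 ≈ 1788 Hz.

1788 Hz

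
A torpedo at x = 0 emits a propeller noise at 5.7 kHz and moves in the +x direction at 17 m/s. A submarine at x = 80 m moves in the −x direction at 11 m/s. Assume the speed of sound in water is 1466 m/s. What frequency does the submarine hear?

5.81 kHz

The observer lies on the +x side, so the source is heading toward the observer and the observer is heading toward the source.
Both move, so f' = f · (v + v_o)/(v − v_s).
f' = 5.7 × (1466 + 11)/(1466 − 17) = 5.7 × 1477/1449 ≈ 5.81 kHz.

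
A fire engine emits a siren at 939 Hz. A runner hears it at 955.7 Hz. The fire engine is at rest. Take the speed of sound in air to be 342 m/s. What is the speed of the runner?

f' > f, so the runner is approaching.
f' = f · (v + v_o)/v ⇒ v_o = v · |f'/f − 1|.
v_o = 342 × |955.7/939 − 1| = 342 × 0.01778 ≈ 6.1 m/s.

6.1 m/s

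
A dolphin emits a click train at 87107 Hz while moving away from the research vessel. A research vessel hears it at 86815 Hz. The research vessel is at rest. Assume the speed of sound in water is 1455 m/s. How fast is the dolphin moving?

4.9 m/s

f' = f · v/(v + v_s) ⇒ v_s = v · |1 − f/f'|.
v_s = 1455 × |1 − 87107/86815| = 1455 × 0.003363 ≈ 4.9 m/s.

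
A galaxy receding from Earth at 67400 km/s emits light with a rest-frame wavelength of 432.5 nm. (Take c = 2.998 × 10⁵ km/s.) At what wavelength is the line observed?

β = v/c = 67400/299800 = 0.2248.
Relativistic Doppler for wavelength: λ' = λ₀ · √((1 + β)/(1 − β)).
λ' = 432.5 × √(1.2248/0.7752) = 432.5 × 1.25699 ≈ 543.6 nm.

543.6 nm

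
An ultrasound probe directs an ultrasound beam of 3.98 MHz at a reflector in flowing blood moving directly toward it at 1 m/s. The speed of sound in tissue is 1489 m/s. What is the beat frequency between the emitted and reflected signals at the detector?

The reflector in flowing blood first receives the wave as a moving observer: f₁ = f₀ · (v + u)/v = 3.98 × (1489 + 1)/1489 ≈ 3.98267 MHz.
The reflection then acts as a moving source: f₂ = f₁ · v/(v − u) ≈ 3.98535 MHz.
Equivalently f₂ = f₀ · (v + u)/(v − u).
Beat frequency (with f₀ = 3980000 Hz): |f₂ − f₀| = 2u·f₀/(v − u) = 2 × 1 × 3980000/1488 ≈ 5349 Hz.

5349 Hz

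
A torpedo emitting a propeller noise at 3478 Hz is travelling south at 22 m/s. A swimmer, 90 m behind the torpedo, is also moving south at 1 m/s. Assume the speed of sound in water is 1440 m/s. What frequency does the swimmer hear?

3428 Hz

The swimmer is behind, so the torpedo is moving away from it while the swimmer is moving toward the torpedo.
Both move, so f' = f · (v + v_o)/(v + v_s).
f' = 3478 × (1440 + 1)/(1440 + 22) = 3478 × 1441/1462 ≈ 3428 Hz.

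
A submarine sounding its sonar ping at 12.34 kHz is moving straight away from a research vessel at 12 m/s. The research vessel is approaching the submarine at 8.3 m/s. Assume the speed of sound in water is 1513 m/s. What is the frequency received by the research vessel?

12.31 kHz

General Doppler shift: f' = f · (v + v_o)/(v + v_s).
f' = 12.34 × (1513 + 8.3)/(1513 + 12) = 12.34 × 1521.3/1525 ≈ 12.31 kHz.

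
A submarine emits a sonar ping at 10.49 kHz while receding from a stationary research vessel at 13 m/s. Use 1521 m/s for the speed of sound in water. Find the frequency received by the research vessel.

Only the source moves, away from the listener, so f' = f · v/(v + v_s).
f' = 10.49 × 1521/(1521 + 13) = 10.49 × 1521/1534 ≈ 10.40 kHz.

10.40 kHz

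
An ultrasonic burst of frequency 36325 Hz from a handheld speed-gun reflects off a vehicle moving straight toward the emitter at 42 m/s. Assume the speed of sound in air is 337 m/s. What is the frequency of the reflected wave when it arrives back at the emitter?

At the vehicle (a moving observer), f₁ = f₀ · (v + u)/v = 36325 × 379/337 ≈ 40852 Hz.
On reflection it acts as a source moving toward the stationary detector: f₂ = f₁ · v/(v − u) = 40852 × 337/295 ≈ 46668 Hz.

46668 Hz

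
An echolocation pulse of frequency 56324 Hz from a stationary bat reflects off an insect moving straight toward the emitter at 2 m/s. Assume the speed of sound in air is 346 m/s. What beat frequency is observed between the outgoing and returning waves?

At the insect (a moving observer), f₁ = f₀ · (v + u)/v = 56324 × 348/346 ≈ 56650 Hz.
On reflection it acts as a source moving toward the stationary detector: f₂ = f₁ · v/(v − u) = 56650 × 346/344 ≈ 56979 Hz.
Beat frequency: |f₂ − f₀| = 2u·f₀/(v − u) = 2 × 2 × 56324/344 ≈ 655 Hz.

655 Hz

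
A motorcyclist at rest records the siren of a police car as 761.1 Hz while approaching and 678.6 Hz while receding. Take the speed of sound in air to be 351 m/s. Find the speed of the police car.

20.1 m/s

f₁/f₂ = (v + v_s)/(v − v_s), so v_s = v · (f₁ − f₂)/(f₁ + f₂).
v_s = 351 × (761.1 − 678.6)/(761.1 + 678.6) = 351 × 82.5/1439.7 ≈ 20.1 m/s.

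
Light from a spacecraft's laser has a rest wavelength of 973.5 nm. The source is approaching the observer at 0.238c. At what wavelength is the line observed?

Relativistic Doppler for wavelength: λ' = λ₀ · √((1 − β)/(1 + β)).
λ' = 973.5 × √(0.7620/1.2380) = 973.5 × 0.78454 ≈ 763.8 nm.

763.8 nm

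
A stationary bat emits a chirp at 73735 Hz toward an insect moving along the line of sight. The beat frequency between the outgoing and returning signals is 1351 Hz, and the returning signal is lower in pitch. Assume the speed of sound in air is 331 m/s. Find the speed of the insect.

3.1 m/s

Double Doppler shift off a moving reflector: f₂ = f₀ · (v + u)/(v − u) (u > 0 toward emitter).
Returning signal is lower, so f₂ = f₀ − Δf = 73735 − 1351 = 72384 Hz.
Rearranging, u = v · (f₂ − f₀)/(f₂ + f₀) = 331 × -1351/146119 ≈ -3.1 m/s.
So the insect is moving at 3.1 m/s away from the emitter.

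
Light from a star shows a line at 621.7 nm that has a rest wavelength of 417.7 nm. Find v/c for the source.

0.378c

λ'/λ₀ = 1.4884 > 1 (redshift), so the source is receding.
λ'/λ₀ = √((1 + β)/(1 − β)) for a receding source ⇒ β = (r² − 1)/(r² + 1) with r = λ'/λ₀.
β = (2.2153 − 1)/(2.2153 + 1) ≈ 0.378.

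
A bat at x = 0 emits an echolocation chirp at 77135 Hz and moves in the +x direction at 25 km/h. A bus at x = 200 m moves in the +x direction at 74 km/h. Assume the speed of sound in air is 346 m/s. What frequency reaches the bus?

74038 Hz

25 km/h = 6.944 m/s; 74 km/h = 20.56 m/s.
The observer lies on the +x side, so the source is heading toward the observer and the observer is heading away from the source.
Both move, so f' = f · (v − v_o)/(v − v_s).
f' = 77135 × (346 − 20.56)/(346 − 6.944) = 77135 × 325.44/339.06 ≈ 74038 Hz.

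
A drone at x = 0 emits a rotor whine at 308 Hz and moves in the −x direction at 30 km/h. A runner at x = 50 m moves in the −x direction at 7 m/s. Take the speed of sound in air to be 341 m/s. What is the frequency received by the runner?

307 Hz

30 km/h = 8.333 m/s.
The observer lies on the +x side, so the source is heading away from the observer and the observer is heading toward the source.
Both move, so f' = f · (v + v_o)/(v + v_s).
f' = 308 × (341 + 7)/(341 + 8.333) = 308 × 348/349.33 ≈ 307 Hz.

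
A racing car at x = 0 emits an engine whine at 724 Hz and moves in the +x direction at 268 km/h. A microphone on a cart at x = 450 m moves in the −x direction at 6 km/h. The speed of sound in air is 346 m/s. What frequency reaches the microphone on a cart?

927 Hz

268 km/h = 74.44 m/s; 6 km/h = 1.667 m/s.
The observer lies on the +x side, so the source is heading toward the observer and the observer is heading toward the source.
With source approaching and observer approaching, f' = f · (v + v_o)/(v − v_s).
f' = 724 × (346 + 1.667)/(346 − 74.44) = 724 × 347.67/271.56 ≈ 927 Hz.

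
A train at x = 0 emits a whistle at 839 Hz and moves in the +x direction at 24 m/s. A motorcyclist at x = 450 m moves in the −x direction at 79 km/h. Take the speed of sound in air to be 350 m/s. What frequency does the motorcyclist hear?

957 Hz

79 km/h = 21.94 m/s.
The observer lies on the +x side, so the source is heading toward the observer and the observer is heading toward the source.
With source approaching and observer approaching, f' = f · (v + v_o)/(v − v_s).
f' = 839 × (350 + 21.94)/(350 − 24) = 839 × 371.94/326 ≈ 957 Hz.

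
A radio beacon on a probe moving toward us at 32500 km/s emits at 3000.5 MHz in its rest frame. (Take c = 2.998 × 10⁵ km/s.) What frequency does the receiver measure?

3345.5 MHz

β = v/c = 32500/299800 = 0.1084.
Relativistic Doppler for frequency: f' = f₀ · √((1 + β)/(1 − β)).
f' = 3000.5 × √(1.1084/0.8916) = 3000.5 × 1.11498 ≈ 3345.5 MHz.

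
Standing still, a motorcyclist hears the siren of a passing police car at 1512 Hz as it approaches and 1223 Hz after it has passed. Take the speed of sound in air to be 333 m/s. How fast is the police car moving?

f₁/f₂ = (v + v_s)/(v − v_s), so v_s = v · (f₁ − f₂)/(f₁ + f₂).
v_s = 333 × (1512 − 1223)/(1512 + 1223) = 333 × 289/2735 ≈ 35 m/s.

35 m/s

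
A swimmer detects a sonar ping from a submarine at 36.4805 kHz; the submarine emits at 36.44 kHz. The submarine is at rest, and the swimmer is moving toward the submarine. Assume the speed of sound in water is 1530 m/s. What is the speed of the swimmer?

f' = f · (v + v_o)/v ⇒ v_o = v · |f'/f − 1|.
v_o = 1530 × |36.4805/36.44 − 1| = 1530 × 0.001111 ≈ 1.70 m/s.

1.70 m/s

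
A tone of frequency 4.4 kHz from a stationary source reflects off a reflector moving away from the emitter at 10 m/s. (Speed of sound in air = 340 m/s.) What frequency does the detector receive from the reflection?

The reflector first receives the wave as a moving observer: f₁ = f₀ · (v − u)/v = 4.4 × (340 − 10)/340 ≈ 4.27 kHz.
The reflection then acts as a moving source: f₂ = f₁ · v/(v + u) ≈ 4.15 kHz.

4.15 kHz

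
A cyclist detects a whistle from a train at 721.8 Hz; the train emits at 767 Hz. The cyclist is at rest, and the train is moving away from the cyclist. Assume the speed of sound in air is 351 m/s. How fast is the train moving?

f' = f · v/(v + v_s) ⇒ v_s = v · |1 − f/f'|.
v_s = 351 × |1 − 767/721.8| = 351 × 0.06262 ≈ 22.0 m/s.

22.0 m/s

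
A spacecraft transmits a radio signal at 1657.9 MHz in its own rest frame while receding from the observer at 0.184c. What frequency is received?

1376.3 MHz

Relativistic Doppler for frequency: f' = f₀ · √((1 − β)/(1 + β)).
f' = 1657.9 × √(0.8160/1.1840) = 1657.9 × 0.83017 ≈ 1376.3 MHz.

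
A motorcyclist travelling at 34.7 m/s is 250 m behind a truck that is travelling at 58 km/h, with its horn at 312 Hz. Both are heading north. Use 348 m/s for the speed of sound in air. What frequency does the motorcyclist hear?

58 km/h = 16.11 m/s.
The motorcyclist is behind, so the truck is moving away from it while the motorcyclist is moving toward the truck.
With source receding and observer approaching, f' = f · (v + v_o)/(v + v_s).
f' = 312 × (348 + 34.7)/(348 + 16.11) = 312 × 382.7/364.11 ≈ 328 Hz.

328 Hz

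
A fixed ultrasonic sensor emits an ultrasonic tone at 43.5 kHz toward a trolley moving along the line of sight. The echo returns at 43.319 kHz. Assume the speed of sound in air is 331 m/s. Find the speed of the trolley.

Double Doppler shift off a moving reflector: f₂ = f₀ · (v + u)/(v − u) (u > 0 toward emitter).
Rearranging, u = v · (f₂ − f₀)/(f₂ + f₀) = 331 × -0.181/86.819 ≈ -0.69 m/s.
So the trolley is moving at 0.69 m/s away from the emitter.

0.69 m/s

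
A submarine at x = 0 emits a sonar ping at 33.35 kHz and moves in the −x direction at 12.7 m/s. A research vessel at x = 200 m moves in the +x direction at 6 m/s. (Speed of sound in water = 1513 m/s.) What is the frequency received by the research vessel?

32.9 kHz

The observer lies on the +x side, so the source is heading away from the observer and the observer is heading away from the source.
General Doppler shift: f' = f · (v − v_o)/(v + v_s).
f' = 33.35 × (1513 − 6)/(1513 + 12.7) = 33.35 × 1507/1525.7 ≈ 32.9 kHz.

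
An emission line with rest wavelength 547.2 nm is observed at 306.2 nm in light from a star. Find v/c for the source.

0.523c

λ'/λ₀ = 0.5596 < 1 (blueshift), so the source is approaching.
λ'/λ₀ = √((1 − β)/(1 + β)) for an approaching source ⇒ β = (1 − r²)/(1 + r²) with r = λ'/λ₀.
β = (1 − 0.3131)/(1 + 0.3131) ≈ 0.523.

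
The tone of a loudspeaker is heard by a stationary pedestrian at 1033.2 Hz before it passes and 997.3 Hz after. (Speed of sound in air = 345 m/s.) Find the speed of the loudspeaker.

f₁/f₂ = (v + v_s)/(v − v_s), so v_s = v · (f₁ − f₂)/(f₁ + f₂).
v_s = 345 × (1033.2 − 997.3)/(1033.2 + 997.3) = 345 × 35.9/2030.5 ≈ 6.1 m/s.

6.1 m/s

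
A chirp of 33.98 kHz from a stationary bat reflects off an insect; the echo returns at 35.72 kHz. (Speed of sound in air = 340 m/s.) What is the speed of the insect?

Double Doppler shift off a moving reflector: f₂ = f₀ · (v + u)/(v − u) (u > 0 toward emitter).
Rearranging, u = v · (f₂ − f₀)/(f₂ + f₀) = 340 × 1.74/69.70 ≈ 8.5 m/s.
So the insect is moving at 8.5 m/s toward the emitter.

8.5 m/s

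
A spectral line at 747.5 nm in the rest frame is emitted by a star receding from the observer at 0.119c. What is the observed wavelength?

Relativistic Doppler for wavelength: λ' = λ₀ · √((1 + β)/(1 − β)).
λ' = 747.5 × √(1.1190/0.8810) = 747.5 × 1.12701 ≈ 842.4 nm.

842.4 nm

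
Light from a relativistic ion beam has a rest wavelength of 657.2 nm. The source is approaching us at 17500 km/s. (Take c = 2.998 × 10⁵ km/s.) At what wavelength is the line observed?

β = v/c = 17500/299800 = 0.0584.
Relativistic Doppler for wavelength: λ' = λ₀ · √((1 − β)/(1 + β)).
λ' = 657.2 × √(0.9416/1.0584) = 657.2 × 0.94324 ≈ 619.9 nm.

619.9 nm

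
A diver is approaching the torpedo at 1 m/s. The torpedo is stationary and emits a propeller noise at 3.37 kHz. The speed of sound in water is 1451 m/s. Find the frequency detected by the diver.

Only the observer moves, toward the source, so f' = f · (v + v_o)/v.
f' = 3.37 × (1451 + 1)/1451 = 3.37 × 1452/1451 ≈ 3.37 kHz.

3.37 kHz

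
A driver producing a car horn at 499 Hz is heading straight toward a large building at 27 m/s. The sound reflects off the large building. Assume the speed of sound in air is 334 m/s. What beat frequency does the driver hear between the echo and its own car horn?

88 Hz

The large building receives the sound from a moving source: f₁ = f₀ · v/(v − v_e) = 499 × 334/307 ≈ 542.9 Hz.
On the return leg the driver is a moving observer: f₂ = f₁ · (v + v_e)/v = 542.9 × 361/334 ≈ 586.8 Hz.
Equivalently f₂ = f₀ · (v + v_e)/(v − v_e).
Beat against the emitted tone: |f₂ − f₀| = 2v_e·f₀/(v − v_e) = 2 × 27 × 499/307 ≈ 88 Hz.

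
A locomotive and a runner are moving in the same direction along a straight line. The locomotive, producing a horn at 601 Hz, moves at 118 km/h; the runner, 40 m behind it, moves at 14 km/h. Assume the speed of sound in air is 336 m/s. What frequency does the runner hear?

118 km/h = 32.78 m/s; 14 km/h = 3.889 m/s.
The runner is behind, so the locomotive is moving away from it while the runner is moving toward the locomotive.
With source receding and observer approaching, f' = f · (v + v_o)/(v + v_s).
f' = 601 × (336 + 3.889)/(336 + 32.78) = 601 × 339.89/368.78 ≈ 554 Hz.

554 Hz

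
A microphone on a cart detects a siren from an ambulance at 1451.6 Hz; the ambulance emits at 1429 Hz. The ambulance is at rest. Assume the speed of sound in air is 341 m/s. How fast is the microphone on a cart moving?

5.4 m/s

f' > f, so the microphone on a cart is approaching.
f' = f · (v + v_o)/v ⇒ v_o = v · |f'/f − 1|.
v_o = 341 × |1451.6/1429 − 1| = 341 × 0.01582 ≈ 5.4 m/s.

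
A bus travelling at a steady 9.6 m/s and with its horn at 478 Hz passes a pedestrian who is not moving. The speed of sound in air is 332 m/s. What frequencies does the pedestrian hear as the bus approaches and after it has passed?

492 Hz approaching; 465 Hz receding

Approaching: f₁ = f · v/(v − v_s) = 478 × 332/322.4 ≈ 492 Hz.
Receding: f₂ = f · v/(v + v_s) = 478 × 332/341.6 ≈ 465 Hz.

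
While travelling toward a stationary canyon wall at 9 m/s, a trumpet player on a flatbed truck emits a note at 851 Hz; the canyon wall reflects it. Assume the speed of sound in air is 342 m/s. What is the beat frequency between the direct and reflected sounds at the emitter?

The canyon wall receives the sound from a moving source: f₁ = f₀ · v/(v − v_e) = 851 × 342/333 ≈ 874.0 Hz.
On the return leg the trumpet player on a flatbed truck is a moving observer: f₂ = f₁ · (v + v_e)/v = 874.0 × 351/342 ≈ 897.0 Hz.
Equivalently f₂ = f₀ · (v + v_e)/(v − v_e).
Beat against the emitted tone: |f₂ − f₀| = 2v_e·f₀/(v − v_e) = 2 × 9 × 851/333 ≈ 46.0 Hz.

46.0 Hz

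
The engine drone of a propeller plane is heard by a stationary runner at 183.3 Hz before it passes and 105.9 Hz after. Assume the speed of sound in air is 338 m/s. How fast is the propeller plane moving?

f₁/f₂ = (v + v_s)/(v − v_s), so v_s = v · (f₁ − f₂)/(f₁ + f₂).
v_s = 338 × (183.3 − 105.9)/(183.3 + 105.9) = 338 × 77.4/289.2 ≈ 90 m/s.

90 m/s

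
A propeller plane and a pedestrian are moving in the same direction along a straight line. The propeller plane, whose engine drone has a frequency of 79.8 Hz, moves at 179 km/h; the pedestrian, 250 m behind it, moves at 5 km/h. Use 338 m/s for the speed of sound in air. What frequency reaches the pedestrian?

179 km/h = 49.72 m/s; 5 km/h = 1.389 m/s.
The pedestrian is behind, so the propeller plane is moving away from it while the pedestrian is moving toward the propeller plane.
With source receding and observer approaching, f' = f · (v + v_o)/(v + v_s).
f' = 79.8 × (338 + 1.389)/(338 + 49.72) = 79.8 × 339.39/387.72 ≈ 70 Hz.

70 Hz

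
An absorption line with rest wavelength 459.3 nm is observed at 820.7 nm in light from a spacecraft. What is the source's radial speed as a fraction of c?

λ'/λ₀ = 1.7868 > 1 (redshift), so the source is receding.
λ'/λ₀ = √((1 + β)/(1 − β)) for a receding source ⇒ β = (r² − 1)/(r² + 1) with r = λ'/λ₀.
β = (3.1928 − 1)/(3.1928 + 1) ≈ 0.523.

0.523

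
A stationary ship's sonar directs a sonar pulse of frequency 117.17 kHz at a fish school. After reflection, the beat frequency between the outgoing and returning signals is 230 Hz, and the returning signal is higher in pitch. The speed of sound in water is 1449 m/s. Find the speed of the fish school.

1.42 m/s

Double Doppler shift off a moving reflector: f₂ = f₀ · (v + u)/(v − u) (u > 0 toward emitter).
Returning signal is higher, so f₂ = f₀ + Δf = 117170 + 230 = 117400 Hz.
Rearranging, u = v · (f₂ − f₀)/(f₂ + f₀) = 1449 × 230/234570 ≈ 1.42 m/s.
So the fish school is moving at 1.42 m/s toward the emitter.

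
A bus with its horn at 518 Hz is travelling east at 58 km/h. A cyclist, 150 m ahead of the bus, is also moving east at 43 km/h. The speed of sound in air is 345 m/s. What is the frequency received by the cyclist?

525 Hz

58 km/h = 16.11 m/s; 43 km/h = 11.94 m/s.
The cyclist is ahead, so the bus is moving toward it while the cyclist is moving away from the bus.
General Doppler shift: f' = f · (v − v_o)/(v − v_s).
f' = 518 × (345 − 11.94)/(345 − 16.11) = 518 × 333.06/328.89 ≈ 525 Hz.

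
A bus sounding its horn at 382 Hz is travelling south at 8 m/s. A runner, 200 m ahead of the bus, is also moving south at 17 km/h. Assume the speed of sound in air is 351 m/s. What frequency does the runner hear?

386 Hz

17 km/h = 4.722 m/s.
The runner is ahead, so the bus is moving toward it while the runner is moving away from the bus.
Both move, so f' = f · (v − v_o)/(v − v_s).
f' = 382 × (351 − 4.722)/(351 − 8) = 382 × 346.28/343 ≈ 386 Hz.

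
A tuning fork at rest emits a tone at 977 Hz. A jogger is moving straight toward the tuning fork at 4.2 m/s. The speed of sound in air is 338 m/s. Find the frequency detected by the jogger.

Only the observer moves, toward the source, so f' = f · (v + v_o)/v.
f' = 977 × (338 + 4.2)/338 = 977 × 342.2/338 ≈ 989 Hz.

989 Hz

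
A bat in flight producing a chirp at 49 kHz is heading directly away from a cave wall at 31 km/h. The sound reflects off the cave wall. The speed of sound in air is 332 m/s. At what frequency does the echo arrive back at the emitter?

46.5 kHz

31 km/h = 8.611 m/s.
The cave wall receives the sound from a moving source: f₁ = f₀ · v/(v + v_e) = 49 × 332/340.61 ≈ 47.8 kHz.
On the return leg the bat in flight is a moving observer: f₂ = f₁ · (v − v_e)/v = 47.8 × 323.39/332 ≈ 46.5 kHz.
Equivalently f₂ = f₀ · (v − v_e)/(v + v_e).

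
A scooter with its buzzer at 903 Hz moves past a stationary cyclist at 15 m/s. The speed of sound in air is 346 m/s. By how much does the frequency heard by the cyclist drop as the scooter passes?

Approaching: f₁ = f · v/(v − v_s) = 903 × 346/331 ≈ 943.9 Hz.
Receding: f₂ = f · v/(v + v_s) = 903 × 346/361 ≈ 865.5 Hz.
Drop: f₁ − f₂ = 2f·v·v_s/(v² − v_s²) = 2 × 903 × 346 × 15/(346² − 15²) ≈ 78.4 Hz.

78.4 Hz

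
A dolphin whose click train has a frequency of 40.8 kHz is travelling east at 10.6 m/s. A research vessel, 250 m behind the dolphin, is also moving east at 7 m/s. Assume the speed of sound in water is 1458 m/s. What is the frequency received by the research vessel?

40.7 kHz

The research vessel is behind, so the dolphin is moving away from it while the research vessel is moving toward the dolphin.
General Doppler shift: f' = f · (v + v_o)/(v + v_s).
f' = 40.8 × (1458 + 7)/(1458 + 10.6) = 40.8 × 1465/1468.6 ≈ 40.7 kHz.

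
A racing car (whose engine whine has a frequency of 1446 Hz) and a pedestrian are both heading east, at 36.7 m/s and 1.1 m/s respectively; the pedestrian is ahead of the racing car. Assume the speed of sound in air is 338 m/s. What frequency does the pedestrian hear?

The pedestrian is ahead, so the racing car is moving toward it while the pedestrian is moving away from the racing car.
With source approaching and observer receding, f' = f · (v − v_o)/(v − v_s).
f' = 1446 × (338 − 1.1)/(338 − 36.7) = 1446 × 336.9/301.3 ≈ 1617 Hz.

1617 Hz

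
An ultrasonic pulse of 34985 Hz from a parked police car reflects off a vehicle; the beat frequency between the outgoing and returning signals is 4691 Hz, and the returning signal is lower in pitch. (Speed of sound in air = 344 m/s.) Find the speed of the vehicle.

Double Doppler shift off a moving reflector: f₂ = f₀ · (v + u)/(v − u) (u > 0 toward emitter).
Returning signal is lower, so f₂ = f₀ − Δf = 34985 − 4691 = 30294 Hz.
Rearranging, u = v · (f₂ − f₀)/(f₂ + f₀) = 344 × -4691/65279 ≈ -24.7 m/s.
So the vehicle is moving at 24.7 m/s away from the emitter.

24.7 m/s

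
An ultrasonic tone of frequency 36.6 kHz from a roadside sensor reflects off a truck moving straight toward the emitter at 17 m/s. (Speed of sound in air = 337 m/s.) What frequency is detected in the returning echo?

The truck first receives the wave as a moving observer: f₁ = f₀ · (v + u)/v = 36.6 × (337 + 17)/337 ≈ 38.4 kHz.
The reflection then acts as a moving source: f₂ = f₁ · v/(v − u) ≈ 40.5 kHz.
Equivalently f₂ = f₀ · (v + u)/(v − u).

40.5 kHz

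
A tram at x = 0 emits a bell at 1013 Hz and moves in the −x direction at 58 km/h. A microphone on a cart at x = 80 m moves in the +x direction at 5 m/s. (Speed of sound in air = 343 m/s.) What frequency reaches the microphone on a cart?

953 Hz

58 km/h = 16.11 m/s.
The observer lies on the +x side, so the source is heading away from the observer and the observer is heading away from the source.
Both move, so f' = f · (v − v_o)/(v + v_s).
f' = 1013 × (343 − 5)/(343 + 16.11) = 1013 × 338/359.11 ≈ 953 Hz.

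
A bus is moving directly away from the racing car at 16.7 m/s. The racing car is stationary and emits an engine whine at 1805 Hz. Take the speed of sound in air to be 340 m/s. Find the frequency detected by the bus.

1716 Hz

Only the observer moves, away from the source, so f' = f · (v − v_o)/v.
f' = 1805 × (340 − 16.7)/340 = 1805 × 323.3/340 ≈ 1716 Hz.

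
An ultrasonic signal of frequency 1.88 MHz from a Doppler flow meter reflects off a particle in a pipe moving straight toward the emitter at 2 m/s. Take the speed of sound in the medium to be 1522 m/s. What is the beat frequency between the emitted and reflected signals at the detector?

At the particle in a pipe (a moving observer), f₁ = f₀ · (v + u)/v = 1.88 × 1524/1522 ≈ 1.88247 MHz.
On reflection it acts as a source moving toward the stationary detector: f₂ = f₁ · v/(v − u) = 1.88247 × 1522/1520 ≈ 1.88495 MHz.
Beat frequency (with f₀ = 1880000 Hz): |f₂ − f₀| = 2u·f₀/(v − u) = 2 × 2 × 1880000/1520 ≈ 4947 Hz.

4947 Hz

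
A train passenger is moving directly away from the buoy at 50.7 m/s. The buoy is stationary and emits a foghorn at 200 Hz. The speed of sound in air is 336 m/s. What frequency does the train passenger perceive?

Moving observer, stationary source: f' = f · (v − v_o)/v.
f' = 200 × (336 − 50.7)/336 = 200 × 285.3/336 ≈ 170 Hz.

170 Hz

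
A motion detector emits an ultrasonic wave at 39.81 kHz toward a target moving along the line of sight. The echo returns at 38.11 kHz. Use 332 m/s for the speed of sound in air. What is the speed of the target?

7.2 m/s

Double Doppler shift off a moving reflector: f₂ = f₀ · (v + u)/(v − u) (u > 0 toward emitter).
Rearranging, u = v · (f₂ − f₀)/(f₂ + f₀) = 332 × -1.70/77.92 ≈ -7.2 m/s.
So the target is moving at 7.2 m/s away from the emitter.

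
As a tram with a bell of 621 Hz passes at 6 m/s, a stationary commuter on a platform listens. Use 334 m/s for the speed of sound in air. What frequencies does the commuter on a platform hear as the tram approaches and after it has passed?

632 Hz approaching; 610 Hz receding

Approaching: f₁ = f · v/(v − v_s) = 621 × 334/328 ≈ 632 Hz.
Receding: f₂ = f · v/(v + v_s) = 621 × 334/340 ≈ 610 Hz.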